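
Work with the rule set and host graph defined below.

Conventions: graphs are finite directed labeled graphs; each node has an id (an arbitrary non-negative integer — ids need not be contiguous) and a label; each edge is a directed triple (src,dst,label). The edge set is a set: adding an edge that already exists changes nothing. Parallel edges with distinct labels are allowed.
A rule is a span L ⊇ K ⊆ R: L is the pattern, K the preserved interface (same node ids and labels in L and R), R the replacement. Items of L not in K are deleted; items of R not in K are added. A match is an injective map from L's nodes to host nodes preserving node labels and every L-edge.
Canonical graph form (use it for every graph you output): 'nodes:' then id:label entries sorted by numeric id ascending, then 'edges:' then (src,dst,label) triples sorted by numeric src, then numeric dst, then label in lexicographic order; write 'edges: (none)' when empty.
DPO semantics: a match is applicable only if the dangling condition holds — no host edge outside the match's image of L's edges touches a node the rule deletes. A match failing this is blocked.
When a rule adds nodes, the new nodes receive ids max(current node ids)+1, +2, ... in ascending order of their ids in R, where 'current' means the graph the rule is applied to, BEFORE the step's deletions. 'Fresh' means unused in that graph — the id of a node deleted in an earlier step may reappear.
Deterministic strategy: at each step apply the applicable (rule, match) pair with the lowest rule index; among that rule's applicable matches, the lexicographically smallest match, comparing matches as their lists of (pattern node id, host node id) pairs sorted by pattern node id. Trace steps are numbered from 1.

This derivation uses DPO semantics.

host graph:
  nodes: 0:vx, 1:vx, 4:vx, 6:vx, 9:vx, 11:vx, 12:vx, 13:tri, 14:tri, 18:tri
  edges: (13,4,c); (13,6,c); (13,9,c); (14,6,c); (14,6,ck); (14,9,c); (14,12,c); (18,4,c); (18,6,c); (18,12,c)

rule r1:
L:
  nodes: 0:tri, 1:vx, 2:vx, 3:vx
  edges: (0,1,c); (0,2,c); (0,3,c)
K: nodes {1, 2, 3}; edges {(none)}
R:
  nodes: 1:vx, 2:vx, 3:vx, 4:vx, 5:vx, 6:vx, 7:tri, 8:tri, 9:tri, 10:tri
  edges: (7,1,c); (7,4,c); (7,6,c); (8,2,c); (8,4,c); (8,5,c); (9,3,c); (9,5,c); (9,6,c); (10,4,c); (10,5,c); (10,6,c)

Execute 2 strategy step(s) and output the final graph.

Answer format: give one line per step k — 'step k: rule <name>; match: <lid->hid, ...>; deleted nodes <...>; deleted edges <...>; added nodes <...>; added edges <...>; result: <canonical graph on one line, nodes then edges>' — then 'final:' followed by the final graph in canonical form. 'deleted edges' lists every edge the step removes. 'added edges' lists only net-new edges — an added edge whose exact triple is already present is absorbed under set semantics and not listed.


step 1: rule r1; match: 0->13, 1->4, 2->6, 3->9; deleted nodes 13; deleted edges (13,4,c); (13,6,c); (13,9,c); added nodes 19, 20, 21, 22, 23, 24, 25; added edges (22,4,c); (22,19,c); (22,21,c); (23,6,c); (23,19,c); (23,20,c); (24,9,c); (24,20,c); (24,21,c); (25,19,c); (25,20,c); (25,21,c); result: nodes: 0:vx, 1:vx, 4:vx, 6:vx, 9:vx, 11:vx, 12:vx, 14:tri, 18:tri, 19:vx, 20:vx, 21:vx, 22:tri, 23:tri, 24:tri, 25:tri edges: (14,6,c); (14,6,ck); (14,9,c); (14,12,c); (18,4,c); (18,6,c); (18,12,c); (22,4,c); (22,19,c); (22,21,c); (23,6,c); (23,19,c); (23,20,c); (24,9,c); (24,20,c); (24,21,c); (25,19,c); (25,20,c); (25,21,c)
step 2: rule r1; match: 0->18, 1->4, 2->6, 3->12; deleted nodes 18; deleted edges (18,4,c); (18,6,c); (18,12,c); added nodes 26, 27, 28, 29, 30, 31, 32; added edges (29,4,c); (29,26,c); (29,28,c); (30,6,c); (30,26,c); (30,27,c); (31,12,c); (31,27,c); (31,28,c); (32,26,c); (32,27,c); (32,28,c); result: nodes: 0:vx, 1:vx, 4:vx, 6:vx, 9:vx, 11:vx, 12:vx, 14:tri, 19:vx, 20:vx, 21:vx, 22:tri, 23:tri, 24:tri, 25:tri, 26:vx, 27:vx, 28:vx, 29:tri, 30:tri, 31:tri, 32:tri edges: (14,6,c); (14,6,ck); (14,9,c); (14,12,c); (22,4,c); (22,19,c); (22,21,c); (23,6,c); (23,19,c); (23,20,c); (24,9,c); (24,20,c); (24,21,c); (25,19,c); (25,20,c); (25,21,c); (29,4,c); (29,26,c); (29,28,c); (30,6,c); (30,26,c); (30,27,c); (31,12,c); (31,27,c); (31,28,c); (32,26,c); (32,27,c); (32,28,c)
final:
nodes: 0:vx, 1:vx, 4:vx, 6:vx, 9:vx, 11:vx, 12:vx, 14:tri, 19:vx, 20:vx, 21:vx, 22:tri, 23:tri, 24:tri, 25:tri, 26:vx, 27:vx, 28:vx, 29:tri, 30:tri, 31:tri, 32:tri
edges: (14,6,c); (14,6,ck); (14,9,c); (14,12,c); (22,4,c); (22,19,c); (22,21,c); (23,6,c); (23,19,c); (23,20,c); (24,9,c); (24,20,c); (24,21,c); (25,19,c); (25,20,c); (25,21,c); (29,4,c); (29,26,c); (29,28,c); (30,6,c); (30,26,c); (30,27,c); (31,12,c); (31,27,c); (31,28,c); (32,26,c); (32,27,c); (32,28,c)


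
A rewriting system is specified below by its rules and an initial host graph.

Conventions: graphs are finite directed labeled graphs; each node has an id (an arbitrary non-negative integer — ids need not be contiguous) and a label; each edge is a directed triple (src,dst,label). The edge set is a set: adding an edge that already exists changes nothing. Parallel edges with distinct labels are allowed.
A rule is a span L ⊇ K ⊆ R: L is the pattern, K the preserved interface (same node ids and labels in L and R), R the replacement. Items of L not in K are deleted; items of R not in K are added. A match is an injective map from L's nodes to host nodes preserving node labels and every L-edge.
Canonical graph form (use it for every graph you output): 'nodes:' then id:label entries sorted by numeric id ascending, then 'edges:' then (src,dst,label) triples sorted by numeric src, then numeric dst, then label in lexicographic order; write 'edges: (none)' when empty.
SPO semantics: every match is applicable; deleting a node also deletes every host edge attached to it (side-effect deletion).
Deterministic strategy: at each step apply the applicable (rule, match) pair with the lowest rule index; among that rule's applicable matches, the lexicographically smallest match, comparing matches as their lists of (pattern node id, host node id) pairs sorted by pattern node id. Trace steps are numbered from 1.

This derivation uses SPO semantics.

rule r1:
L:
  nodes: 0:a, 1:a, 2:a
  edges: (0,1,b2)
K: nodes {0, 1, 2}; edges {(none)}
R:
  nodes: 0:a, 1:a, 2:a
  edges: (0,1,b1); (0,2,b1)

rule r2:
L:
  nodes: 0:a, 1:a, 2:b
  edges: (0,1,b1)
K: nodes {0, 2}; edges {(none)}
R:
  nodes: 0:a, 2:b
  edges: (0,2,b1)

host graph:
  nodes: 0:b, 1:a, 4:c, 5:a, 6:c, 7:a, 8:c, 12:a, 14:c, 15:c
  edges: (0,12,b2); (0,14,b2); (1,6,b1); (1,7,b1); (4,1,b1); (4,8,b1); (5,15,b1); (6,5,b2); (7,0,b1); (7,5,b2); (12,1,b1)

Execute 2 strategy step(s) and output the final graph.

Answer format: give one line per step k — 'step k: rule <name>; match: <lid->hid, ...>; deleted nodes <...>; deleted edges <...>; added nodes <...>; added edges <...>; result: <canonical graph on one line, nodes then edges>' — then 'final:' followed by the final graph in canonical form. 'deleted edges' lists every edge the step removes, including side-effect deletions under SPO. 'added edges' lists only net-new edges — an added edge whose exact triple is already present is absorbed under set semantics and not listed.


step 1: rule r1; match: 0->7, 1->5, 2->1; deleted nodes (none); deleted edges (7,5,b2); added nodes (none); added edges (7,1,b1); (7,5,b1); result: nodes: 0:b, 1:a, 4:c, 5:a, 6:c, 7:a, 8:c, 12:a, 14:c, 15:c edges: (0,12,b2); (0,14,b2); (1,6,b1); (1,7,b1); (4,1,b1); (4,8,b1); (5,15,b1); (6,5,b2); (7,0,b1); (7,1,b1); (7,5,b1); (12,1,b1)
step 2: rule r2; match: 0->1, 1->7, 2->0; deleted nodes 7; deleted edges (1,7,b1); (7,0,b1); (7,1,b1); (7,5,b1); added nodes (none); added edges (1,0,b1); result: nodes: 0:b, 1:a, 4:c, 5:a, 6:c, 8:c, 12:a, 14:c, 15:c edges: (0,12,b2); (0,14,b2); (1,0,b1); (1,6,b1); (4,1,b1); (4,8,b1); (5,15,b1); (6,5,b2); (12,1,b1)
final:
nodes: 0:b, 1:a, 4:c, 5:a, 6:c, 8:c, 12:a, 14:c, 15:c
edges: (0,12,b2); (0,14,b2); (1,0,b1); (1,6,b1); (4,1,b1); (4,8,b1); (5,15,b1); (6,5,b2); (12,1,b1)


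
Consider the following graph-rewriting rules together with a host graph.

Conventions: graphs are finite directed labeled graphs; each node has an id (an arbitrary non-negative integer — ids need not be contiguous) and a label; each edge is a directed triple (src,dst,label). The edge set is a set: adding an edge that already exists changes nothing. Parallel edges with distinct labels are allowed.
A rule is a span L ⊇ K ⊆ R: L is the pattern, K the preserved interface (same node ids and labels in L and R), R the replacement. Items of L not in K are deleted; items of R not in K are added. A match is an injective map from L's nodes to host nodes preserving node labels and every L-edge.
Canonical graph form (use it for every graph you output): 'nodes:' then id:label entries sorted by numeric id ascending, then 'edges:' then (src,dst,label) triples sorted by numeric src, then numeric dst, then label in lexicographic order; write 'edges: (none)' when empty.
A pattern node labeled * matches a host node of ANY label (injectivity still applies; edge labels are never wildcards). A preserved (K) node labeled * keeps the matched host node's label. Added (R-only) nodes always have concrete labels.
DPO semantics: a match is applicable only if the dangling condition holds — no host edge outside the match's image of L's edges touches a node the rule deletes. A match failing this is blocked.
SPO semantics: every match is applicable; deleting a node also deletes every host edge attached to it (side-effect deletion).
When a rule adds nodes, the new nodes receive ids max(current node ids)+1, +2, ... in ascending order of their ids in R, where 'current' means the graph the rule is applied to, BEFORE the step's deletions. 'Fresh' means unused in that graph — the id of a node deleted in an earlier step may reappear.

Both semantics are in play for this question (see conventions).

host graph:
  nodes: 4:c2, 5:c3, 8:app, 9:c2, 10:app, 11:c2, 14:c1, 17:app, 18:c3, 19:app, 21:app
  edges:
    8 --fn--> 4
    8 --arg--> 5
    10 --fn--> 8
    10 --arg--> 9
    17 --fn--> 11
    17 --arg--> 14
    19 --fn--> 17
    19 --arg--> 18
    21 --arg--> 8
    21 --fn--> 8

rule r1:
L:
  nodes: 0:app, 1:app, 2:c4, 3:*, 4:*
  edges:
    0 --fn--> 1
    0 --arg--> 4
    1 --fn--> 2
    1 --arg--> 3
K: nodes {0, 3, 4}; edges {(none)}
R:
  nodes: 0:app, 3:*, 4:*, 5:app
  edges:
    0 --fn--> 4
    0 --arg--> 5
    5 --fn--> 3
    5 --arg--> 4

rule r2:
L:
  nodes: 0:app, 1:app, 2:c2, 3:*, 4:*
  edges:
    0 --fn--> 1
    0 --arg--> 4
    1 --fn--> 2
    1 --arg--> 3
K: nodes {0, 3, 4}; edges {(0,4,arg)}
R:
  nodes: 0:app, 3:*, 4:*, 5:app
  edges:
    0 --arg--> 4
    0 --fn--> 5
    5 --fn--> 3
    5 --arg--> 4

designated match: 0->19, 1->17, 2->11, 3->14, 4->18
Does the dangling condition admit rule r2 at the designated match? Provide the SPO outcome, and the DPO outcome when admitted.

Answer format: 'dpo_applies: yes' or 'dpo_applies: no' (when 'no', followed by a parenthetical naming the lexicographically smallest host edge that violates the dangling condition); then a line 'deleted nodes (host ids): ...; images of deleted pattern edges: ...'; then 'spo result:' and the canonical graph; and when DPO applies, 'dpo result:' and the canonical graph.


dpo_applies: yes
deleted nodes (host ids): 11, 17; images of deleted pattern edges: (17,11,fn); (17,14,arg); (19,17,fn)
spo result:
nodes: 4:c2, 5:c3, 8:app, 9:c2, 10:app, 14:c1, 18:c3, 19:app, 21:app, 22:app
edges: (8,4,fn); (8,5,arg); (10,8,fn); (10,9,arg); (19,18,arg); (19,22,fn); (21,8,arg); (21,8,fn); (22,14,fn); (22,18,arg)
dpo result:
nodes: 4:c2, 5:c3, 8:app, 9:c2, 10:app, 14:c1, 18:c3, 19:app, 21:app, 22:app
edges: (8,4,fn); (8,5,arg); (10,8,fn); (10,9,arg); (19,18,arg); (19,22,fn); (21,8,arg); (21,8,fn); (22,14,fn); (22,18,arg)


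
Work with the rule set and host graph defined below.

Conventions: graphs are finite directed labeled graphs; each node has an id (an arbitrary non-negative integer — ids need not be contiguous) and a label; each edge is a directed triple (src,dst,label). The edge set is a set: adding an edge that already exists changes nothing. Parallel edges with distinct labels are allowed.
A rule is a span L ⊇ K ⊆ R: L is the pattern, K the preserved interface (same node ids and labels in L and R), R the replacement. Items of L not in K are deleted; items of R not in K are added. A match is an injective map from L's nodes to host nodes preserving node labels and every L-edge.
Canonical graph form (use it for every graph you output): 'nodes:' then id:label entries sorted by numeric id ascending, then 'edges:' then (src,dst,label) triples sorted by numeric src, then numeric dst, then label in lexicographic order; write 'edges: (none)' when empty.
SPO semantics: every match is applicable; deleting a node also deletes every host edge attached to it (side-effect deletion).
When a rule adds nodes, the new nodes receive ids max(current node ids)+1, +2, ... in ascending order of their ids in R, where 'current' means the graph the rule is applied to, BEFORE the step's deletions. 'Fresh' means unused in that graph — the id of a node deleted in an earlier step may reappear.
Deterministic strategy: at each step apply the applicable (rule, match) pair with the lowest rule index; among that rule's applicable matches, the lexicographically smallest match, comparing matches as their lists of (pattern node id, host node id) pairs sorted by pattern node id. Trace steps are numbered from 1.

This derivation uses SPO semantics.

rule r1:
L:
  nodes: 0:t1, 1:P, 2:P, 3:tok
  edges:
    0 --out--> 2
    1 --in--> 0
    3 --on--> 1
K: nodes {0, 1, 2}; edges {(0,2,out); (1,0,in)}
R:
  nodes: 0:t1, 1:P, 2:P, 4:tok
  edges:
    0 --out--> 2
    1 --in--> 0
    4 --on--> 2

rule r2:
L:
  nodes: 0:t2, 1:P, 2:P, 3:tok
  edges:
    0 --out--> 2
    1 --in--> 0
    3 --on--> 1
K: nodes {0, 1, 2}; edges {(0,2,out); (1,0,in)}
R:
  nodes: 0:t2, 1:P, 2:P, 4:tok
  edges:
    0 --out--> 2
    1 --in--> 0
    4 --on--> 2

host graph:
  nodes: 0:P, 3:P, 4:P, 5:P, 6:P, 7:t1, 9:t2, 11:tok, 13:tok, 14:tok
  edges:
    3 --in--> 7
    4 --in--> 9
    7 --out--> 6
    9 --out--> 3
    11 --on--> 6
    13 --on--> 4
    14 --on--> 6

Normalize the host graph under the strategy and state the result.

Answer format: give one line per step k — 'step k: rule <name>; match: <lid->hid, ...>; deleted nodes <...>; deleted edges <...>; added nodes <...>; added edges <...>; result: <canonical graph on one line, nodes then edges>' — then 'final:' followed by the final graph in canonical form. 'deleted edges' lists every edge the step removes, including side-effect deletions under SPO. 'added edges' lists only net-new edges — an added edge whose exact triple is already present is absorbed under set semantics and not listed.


step 1: rule r2; match: 0->9, 1->4, 2->3, 3->13; deleted nodes 13; deleted edges (13,4,on); added nodes 15; added edges (15,3,on); result: nodes: 0:P, 3:P, 4:P, 5:P, 6:P, 7:t1, 9:t2, 11:tok, 14:tok, 15:tok edges: (3,7,in); (4,9,in); (7,6,out); (9,3,out); (11,6,on); (14,6,on); (15,3,on)
step 2: rule r1; match: 0->7, 1->3, 2->6, 3->15; deleted nodes 15; deleted edges (15,3,on); added nodes 16; added edges (16,6,on); result: nodes: 0:P, 3:P, 4:P, 5:P, 6:P, 7:t1, 9:t2, 11:tok, 14:tok, 16:tok edges: (3,7,in); (4,9,in); (7,6,out); (9,3,out); (11,6,on); (14,6,on); (16,6,on)
final:
nodes: 0:P, 3:P, 4:P, 5:P, 6:P, 7:t1, 9:t2, 11:tok, 14:tok, 16:tok
edges: (3,7,in); (4,9,in); (7,6,out); (9,3,out); (11,6,on); (14,6,on); (16,6,on)


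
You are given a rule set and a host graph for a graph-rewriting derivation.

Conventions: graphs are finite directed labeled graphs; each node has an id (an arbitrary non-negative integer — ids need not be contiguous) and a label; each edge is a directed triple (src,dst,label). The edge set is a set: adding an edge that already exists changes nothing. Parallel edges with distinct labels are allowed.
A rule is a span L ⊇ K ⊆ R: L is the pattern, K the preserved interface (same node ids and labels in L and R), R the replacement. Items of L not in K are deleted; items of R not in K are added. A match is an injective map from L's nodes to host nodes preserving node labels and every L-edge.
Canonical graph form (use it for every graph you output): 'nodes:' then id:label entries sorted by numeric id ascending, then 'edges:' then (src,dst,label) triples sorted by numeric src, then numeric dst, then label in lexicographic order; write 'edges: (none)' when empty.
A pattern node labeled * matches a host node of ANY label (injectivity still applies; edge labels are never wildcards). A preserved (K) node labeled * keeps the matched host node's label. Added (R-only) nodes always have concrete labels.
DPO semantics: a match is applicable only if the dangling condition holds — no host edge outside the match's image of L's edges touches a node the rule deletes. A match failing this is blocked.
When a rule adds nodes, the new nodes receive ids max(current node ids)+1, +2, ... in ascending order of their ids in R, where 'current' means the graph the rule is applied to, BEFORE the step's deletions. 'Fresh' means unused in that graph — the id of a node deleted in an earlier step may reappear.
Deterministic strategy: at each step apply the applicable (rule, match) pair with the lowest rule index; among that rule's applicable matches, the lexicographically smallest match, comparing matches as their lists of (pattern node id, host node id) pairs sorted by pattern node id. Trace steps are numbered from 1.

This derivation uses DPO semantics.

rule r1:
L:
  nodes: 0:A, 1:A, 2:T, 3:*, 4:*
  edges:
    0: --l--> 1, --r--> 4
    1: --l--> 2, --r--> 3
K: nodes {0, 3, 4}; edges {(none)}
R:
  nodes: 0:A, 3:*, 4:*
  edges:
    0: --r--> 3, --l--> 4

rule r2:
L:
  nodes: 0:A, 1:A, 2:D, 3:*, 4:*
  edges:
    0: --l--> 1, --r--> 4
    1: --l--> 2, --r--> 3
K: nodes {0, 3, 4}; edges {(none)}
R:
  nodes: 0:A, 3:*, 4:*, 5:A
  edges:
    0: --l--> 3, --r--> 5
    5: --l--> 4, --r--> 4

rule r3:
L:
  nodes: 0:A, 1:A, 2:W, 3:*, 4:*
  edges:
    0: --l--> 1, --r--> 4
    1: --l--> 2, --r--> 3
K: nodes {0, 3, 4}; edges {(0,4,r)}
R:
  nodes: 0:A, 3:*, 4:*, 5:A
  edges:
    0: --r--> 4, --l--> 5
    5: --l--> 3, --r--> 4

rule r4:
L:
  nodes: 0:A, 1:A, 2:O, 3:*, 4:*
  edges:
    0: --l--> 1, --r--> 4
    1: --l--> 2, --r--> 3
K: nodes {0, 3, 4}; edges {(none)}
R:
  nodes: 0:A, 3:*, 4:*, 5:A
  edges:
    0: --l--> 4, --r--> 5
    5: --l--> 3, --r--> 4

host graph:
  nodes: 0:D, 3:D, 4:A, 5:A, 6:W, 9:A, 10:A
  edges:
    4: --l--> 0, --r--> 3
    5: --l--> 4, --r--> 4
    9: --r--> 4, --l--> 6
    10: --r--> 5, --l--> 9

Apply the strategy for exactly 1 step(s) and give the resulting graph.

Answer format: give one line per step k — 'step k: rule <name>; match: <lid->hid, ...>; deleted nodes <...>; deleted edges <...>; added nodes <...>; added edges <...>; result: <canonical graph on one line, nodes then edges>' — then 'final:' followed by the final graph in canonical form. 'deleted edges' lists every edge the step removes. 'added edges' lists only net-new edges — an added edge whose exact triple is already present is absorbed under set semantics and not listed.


step 1: rule r3; match: 0->10, 1->9, 2->6, 3->4, 4->5; deleted nodes 6, 9; deleted edges (9,4,r); (9,6,l); (10,9,l); added nodes 11; added edges (10,11,l); (11,4,l); (11,5,r); result: nodes: 0:D, 3:D, 4:A, 5:A, 10:A, 11:A edges: (4,0,l); (4,3,r); (5,4,l); (5,4,r); (10,5,r); (10,11,l); (11,4,l); (11,5,r)
final:
nodes: 0:D, 3:D, 4:A, 5:A, 10:A, 11:A
edges: (4,0,l); (4,3,r); (5,4,l); (5,4,r); (10,5,r); (10,11,l); (11,4,l); (11,5,r)


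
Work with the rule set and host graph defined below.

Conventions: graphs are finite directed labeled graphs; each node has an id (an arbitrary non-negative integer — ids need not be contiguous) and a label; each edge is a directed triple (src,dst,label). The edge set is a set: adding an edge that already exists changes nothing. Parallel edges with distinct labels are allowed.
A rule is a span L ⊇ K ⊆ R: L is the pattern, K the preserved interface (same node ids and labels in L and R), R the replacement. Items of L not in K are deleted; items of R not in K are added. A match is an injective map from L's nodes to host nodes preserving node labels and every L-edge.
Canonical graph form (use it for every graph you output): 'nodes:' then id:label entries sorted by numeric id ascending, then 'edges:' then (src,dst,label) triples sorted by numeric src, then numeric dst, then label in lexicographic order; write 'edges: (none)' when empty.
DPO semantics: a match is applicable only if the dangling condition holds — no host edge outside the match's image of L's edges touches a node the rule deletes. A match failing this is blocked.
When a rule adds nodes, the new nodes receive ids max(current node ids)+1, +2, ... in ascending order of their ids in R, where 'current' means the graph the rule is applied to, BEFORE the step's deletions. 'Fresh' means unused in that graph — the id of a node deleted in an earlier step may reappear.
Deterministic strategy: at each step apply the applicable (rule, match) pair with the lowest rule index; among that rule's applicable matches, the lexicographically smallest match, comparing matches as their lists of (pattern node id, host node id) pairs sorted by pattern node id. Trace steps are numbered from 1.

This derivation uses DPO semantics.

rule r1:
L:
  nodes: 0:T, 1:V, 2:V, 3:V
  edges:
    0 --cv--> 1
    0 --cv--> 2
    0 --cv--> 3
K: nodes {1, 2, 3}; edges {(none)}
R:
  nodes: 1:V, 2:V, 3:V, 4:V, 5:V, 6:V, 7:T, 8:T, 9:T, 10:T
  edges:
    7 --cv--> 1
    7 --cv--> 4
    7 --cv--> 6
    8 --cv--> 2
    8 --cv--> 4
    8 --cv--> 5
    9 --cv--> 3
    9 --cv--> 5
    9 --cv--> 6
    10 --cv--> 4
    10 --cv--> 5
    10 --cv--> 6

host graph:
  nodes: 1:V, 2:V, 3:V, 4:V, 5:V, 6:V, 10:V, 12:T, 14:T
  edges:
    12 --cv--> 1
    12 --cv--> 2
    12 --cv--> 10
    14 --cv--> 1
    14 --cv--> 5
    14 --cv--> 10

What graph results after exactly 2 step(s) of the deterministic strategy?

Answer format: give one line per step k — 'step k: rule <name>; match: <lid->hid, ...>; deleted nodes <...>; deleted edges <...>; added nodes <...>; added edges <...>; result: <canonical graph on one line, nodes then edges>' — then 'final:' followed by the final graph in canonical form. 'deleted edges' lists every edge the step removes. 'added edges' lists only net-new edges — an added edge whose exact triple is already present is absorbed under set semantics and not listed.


step 1: rule r1; match: 0->12, 1->1, 2->2, 3->10; deleted nodes 12; deleted edges (12,1,cv); (12,2,cv); (12,10,cv); added nodes 15, 16, 17, 18, 19, 20, 21; added edges (18,1,cv); (18,15,cv); (18,17,cv); (19,2,cv); (19,15,cv); (19,16,cv); (20,10,cv); (20,16,cv); (20,17,cv); (21,15,cv); (21,16,cv); (21,17,cv); result: nodes: 1:V, 2:V, 3:V, 4:V, 5:V, 6:V, 10:V, 14:T, 15:V, 16:V, 17:V, 18:T, 19:T, 20:T, 21:T edges: (14,1,cv); (14,5,cv); (14,10,cv); (18,1,cv); (18,15,cv); (18,17,cv); (19,2,cv); (19,15,cv); (19,16,cv); (20,10,cv); (20,16,cv); (20,17,cv); (21,15,cv); (21,16,cv); (21,17,cv)
step 2: rule r1; match: 0->14, 1->1, 2->5, 3->10; deleted nodes 14; deleted edges (14,1,cv); (14,5,cv); (14,10,cv); added nodes 22, 23, 24, 25, 26, 27, 28; added edges (25,1,cv); (25,22,cv); (25,24,cv); (26,5,cv); (26,22,cv); (26,23,cv); (27,10,cv); (27,23,cv); (27,24,cv); (28,22,cv); (28,23,cv); (28,24,cv); result: nodes: 1:V, 2:V, 3:V, 4:V, 5:V, 6:V, 10:V, 15:V, 16:V, 17:V, 18:T, 19:T, 20:T, 21:T, 22:V, 23:V, 24:V, 25:T, 26:T, 27:T, 28:T edges: (18,1,cv); (18,15,cv); (18,17,cv); (19,2,cv); (19,15,cv); (19,16,cv); (20,10,cv); (20,16,cv); (20,17,cv); (21,15,cv); (21,16,cv); (21,17,cv); (25,1,cv); (25,22,cv); (25,24,cv); (26,5,cv); (26,22,cv); (26,23,cv); (27,10,cv); (27,23,cv); (27,24,cv); (28,22,cv); (28,23,cv); (28,24,cv)
final:
nodes: 1:V, 2:V, 3:V, 4:V, 5:V, 6:V, 10:V, 15:V, 16:V, 17:V, 18:T, 19:T, 20:T, 21:T, 22:V, 23:V, 24:V, 25:T, 26:T, 27:T, 28:T
edges: (18,1,cv); (18,15,cv); (18,17,cv); (19,2,cv); (19,15,cv); (19,16,cv); (20,10,cv); (20,16,cv); (20,17,cv); (21,15,cv); (21,16,cv); (21,17,cv); (25,1,cv); (25,22,cv); (25,24,cv); (26,5,cv); (26,22,cv); (26,23,cv); (27,10,cv); (27,23,cv); (27,24,cv); (28,22,cv); (28,23,cv); (28,24,cv)


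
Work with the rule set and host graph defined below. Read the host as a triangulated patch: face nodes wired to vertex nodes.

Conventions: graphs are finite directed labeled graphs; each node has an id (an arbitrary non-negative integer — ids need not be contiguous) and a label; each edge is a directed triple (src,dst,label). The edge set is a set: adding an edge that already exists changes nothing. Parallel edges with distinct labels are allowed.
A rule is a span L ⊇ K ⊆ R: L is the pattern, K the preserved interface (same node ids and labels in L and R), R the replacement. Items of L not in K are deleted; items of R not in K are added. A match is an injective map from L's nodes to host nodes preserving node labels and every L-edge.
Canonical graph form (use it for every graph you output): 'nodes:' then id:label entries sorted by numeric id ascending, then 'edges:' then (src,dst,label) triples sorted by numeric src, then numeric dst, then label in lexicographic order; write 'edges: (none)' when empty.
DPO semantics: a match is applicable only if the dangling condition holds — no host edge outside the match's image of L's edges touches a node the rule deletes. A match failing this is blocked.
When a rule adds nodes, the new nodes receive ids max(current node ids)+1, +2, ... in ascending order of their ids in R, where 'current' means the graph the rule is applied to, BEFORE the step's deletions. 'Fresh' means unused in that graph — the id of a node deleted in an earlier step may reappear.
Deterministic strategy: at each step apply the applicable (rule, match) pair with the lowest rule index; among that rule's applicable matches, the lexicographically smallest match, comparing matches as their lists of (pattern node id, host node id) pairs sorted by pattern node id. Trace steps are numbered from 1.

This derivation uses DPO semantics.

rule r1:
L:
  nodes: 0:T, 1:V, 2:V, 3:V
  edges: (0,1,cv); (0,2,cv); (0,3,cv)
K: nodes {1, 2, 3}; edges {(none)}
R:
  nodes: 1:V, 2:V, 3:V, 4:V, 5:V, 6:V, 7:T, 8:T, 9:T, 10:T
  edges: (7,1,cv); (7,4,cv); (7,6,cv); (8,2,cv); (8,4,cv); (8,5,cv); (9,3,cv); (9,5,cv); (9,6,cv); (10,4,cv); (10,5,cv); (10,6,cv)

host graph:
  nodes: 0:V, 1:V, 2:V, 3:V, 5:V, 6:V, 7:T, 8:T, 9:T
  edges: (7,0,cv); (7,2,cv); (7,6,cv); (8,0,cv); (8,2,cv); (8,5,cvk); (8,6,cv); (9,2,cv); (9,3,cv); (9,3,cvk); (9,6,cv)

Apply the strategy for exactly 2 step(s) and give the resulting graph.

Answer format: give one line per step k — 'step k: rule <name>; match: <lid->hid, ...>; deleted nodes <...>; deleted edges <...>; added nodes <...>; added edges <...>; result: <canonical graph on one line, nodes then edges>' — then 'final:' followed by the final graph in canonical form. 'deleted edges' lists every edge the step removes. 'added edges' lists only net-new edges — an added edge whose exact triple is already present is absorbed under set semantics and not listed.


step 1: rule r1; match: 0->7, 1->0, 2->2, 3->6; deleted nodes 7; deleted edges (7,0,cv); (7,2,cv); (7,6,cv); added nodes 10, 11, 12, 13, 14, 15, 16; added edges (13,0,cv); (13,10,cv); (13,12,cv); (14,2,cv); (14,10,cv); (14,11,cv); (15,6,cv); (15,11,cv); (15,12,cv); (16,10,cv); (16,11,cv); (16,12,cv); result: nodes: 0:V, 1:V, 2:V, 3:V, 5:V, 6:V, 8:T, 9:T, 10:V, 11:V, 12:V, 13:T, 14:T, 15:T, 16:T edges: (8,0,cv); (8,2,cv); (8,5,cvk); (8,6,cv); (9,2,cv); (9,3,cv); (9,3,cvk); (9,6,cv); (13,0,cv); (13,10,cv); (13,12,cv); (14,2,cv); (14,10,cv); (14,11,cv); (15,6,cv); (15,11,cv); (15,12,cv); (16,10,cv); (16,11,cv); (16,12,cv)
step 2: rule r1; match: 0->13, 1->0, 2->10, 3->12; deleted nodes 13; deleted edges (13,0,cv); (13,10,cv); (13,12,cv); added nodes 17, 18, 19, 20, 21, 22, 23; added edges (20,0,cv); (20,17,cv); (20,19,cv); (21,10,cv); (21,17,cv); (21,18,cv); (22,12,cv); (22,18,cv); (22,19,cv); (23,17,cv); (23,18,cv); (23,19,cv); result: nodes: 0:V, 1:V, 2:V, 3:V, 5:V, 6:V, 8:T, 9:T, 10:V, 11:V, 12:V, 14:T, 15:T, 16:T, 17:V, 18:V, 19:V, 20:T, 21:T, 22:T, 23:T edges: (8,0,cv); (8,2,cv); (8,5,cvk); (8,6,cv); (9,2,cv); (9,3,cv); (9,3,cvk); (9,6,cv); (14,2,cv); (14,10,cv); (14,11,cv); (15,6,cv); (15,11,cv); (15,12,cv); (16,10,cv); (16,11,cv); (16,12,cv); (20,0,cv); (20,17,cv); (20,19,cv); (21,10,cv); (21,17,cv); (21,18,cv); (22,12,cv); (22,18,cv); (22,19,cv); (23,17,cv); (23,18,cv); (23,19,cv)
final:
nodes: 0:V, 1:V, 2:V, 3:V, 5:V, 6:V, 8:T, 9:T, 10:V, 11:V, 12:V, 14:T, 15:T, 16:T, 17:V, 18:V, 19:V, 20:T, 21:T, 22:T, 23:T
edges: (8,0,cv); (8,2,cv); (8,5,cvk); (8,6,cv); (9,2,cv); (9,3,cv); (9,3,cvk); (9,6,cv); (14,2,cv); (14,10,cv); (14,11,cv); (15,6,cv); (15,11,cv); (15,12,cv); (16,10,cv); (16,11,cv); (16,12,cv); (20,0,cv); (20,17,cv); (20,19,cv); (21,10,cv); (21,17,cv); (21,18,cv); (22,12,cv); (22,18,cv); (22,19,cv); (23,17,cv); (23,18,cv); (23,19,cv)


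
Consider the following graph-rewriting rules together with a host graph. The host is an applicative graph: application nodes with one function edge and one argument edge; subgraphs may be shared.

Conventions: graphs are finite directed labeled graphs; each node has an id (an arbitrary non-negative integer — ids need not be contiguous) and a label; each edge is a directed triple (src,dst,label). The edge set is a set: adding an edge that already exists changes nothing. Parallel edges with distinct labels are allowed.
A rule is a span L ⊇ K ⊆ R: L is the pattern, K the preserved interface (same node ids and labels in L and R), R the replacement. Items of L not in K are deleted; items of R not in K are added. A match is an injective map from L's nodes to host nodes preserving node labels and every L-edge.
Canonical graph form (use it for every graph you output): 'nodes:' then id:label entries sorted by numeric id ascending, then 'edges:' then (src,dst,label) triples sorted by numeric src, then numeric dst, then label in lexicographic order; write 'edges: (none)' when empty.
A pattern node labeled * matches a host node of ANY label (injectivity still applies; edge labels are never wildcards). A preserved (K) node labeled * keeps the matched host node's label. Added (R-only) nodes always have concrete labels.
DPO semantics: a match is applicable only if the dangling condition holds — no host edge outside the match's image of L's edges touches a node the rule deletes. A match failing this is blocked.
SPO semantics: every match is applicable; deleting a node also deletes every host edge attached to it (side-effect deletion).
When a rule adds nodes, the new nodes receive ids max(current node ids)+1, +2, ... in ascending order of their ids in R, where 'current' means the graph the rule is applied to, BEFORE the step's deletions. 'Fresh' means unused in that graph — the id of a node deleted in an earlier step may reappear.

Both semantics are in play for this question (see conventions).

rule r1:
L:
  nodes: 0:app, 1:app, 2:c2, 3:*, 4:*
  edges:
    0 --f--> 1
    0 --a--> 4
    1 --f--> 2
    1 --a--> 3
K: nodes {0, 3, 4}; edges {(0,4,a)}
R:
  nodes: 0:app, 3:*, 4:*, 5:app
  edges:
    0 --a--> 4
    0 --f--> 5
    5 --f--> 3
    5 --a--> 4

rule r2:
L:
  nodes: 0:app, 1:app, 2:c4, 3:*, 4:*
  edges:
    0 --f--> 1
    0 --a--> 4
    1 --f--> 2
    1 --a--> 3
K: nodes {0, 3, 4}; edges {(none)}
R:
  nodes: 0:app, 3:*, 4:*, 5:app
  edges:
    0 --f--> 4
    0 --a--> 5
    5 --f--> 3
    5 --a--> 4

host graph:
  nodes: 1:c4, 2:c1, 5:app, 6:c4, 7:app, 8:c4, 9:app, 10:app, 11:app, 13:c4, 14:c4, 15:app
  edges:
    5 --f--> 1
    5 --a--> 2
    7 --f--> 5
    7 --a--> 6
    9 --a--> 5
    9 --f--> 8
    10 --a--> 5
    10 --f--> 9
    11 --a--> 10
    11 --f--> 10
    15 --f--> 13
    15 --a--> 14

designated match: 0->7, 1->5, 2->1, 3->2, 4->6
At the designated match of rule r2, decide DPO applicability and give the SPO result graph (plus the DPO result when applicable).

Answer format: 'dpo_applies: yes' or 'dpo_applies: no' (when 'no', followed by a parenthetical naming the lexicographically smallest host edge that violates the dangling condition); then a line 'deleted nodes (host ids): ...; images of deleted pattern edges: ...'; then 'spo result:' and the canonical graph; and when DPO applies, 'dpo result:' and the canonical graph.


dpo_applies: no
(the rule deletes node 5, which keeps host edge (9,5,a) outside the match image — the dangling condition fails, DPO blocks; SPO proceeds and side-deletes such edges)
deleted nodes (host ids): 1, 5; images of deleted pattern edges: (5,1,f); (5,2,a); (7,5,f); (7,6,a)
spo result:
nodes: 2:c1, 6:c4, 7:app, 8:c4, 9:app, 10:app, 11:app, 13:c4, 14:c4, 15:app, 16:app
edges: (7,6,f); (7,16,a); (9,8,f); (10,9,f); (11,10,a); (11,10,f); (15,13,f); (15,14,a); (16,2,f); (16,6,a)


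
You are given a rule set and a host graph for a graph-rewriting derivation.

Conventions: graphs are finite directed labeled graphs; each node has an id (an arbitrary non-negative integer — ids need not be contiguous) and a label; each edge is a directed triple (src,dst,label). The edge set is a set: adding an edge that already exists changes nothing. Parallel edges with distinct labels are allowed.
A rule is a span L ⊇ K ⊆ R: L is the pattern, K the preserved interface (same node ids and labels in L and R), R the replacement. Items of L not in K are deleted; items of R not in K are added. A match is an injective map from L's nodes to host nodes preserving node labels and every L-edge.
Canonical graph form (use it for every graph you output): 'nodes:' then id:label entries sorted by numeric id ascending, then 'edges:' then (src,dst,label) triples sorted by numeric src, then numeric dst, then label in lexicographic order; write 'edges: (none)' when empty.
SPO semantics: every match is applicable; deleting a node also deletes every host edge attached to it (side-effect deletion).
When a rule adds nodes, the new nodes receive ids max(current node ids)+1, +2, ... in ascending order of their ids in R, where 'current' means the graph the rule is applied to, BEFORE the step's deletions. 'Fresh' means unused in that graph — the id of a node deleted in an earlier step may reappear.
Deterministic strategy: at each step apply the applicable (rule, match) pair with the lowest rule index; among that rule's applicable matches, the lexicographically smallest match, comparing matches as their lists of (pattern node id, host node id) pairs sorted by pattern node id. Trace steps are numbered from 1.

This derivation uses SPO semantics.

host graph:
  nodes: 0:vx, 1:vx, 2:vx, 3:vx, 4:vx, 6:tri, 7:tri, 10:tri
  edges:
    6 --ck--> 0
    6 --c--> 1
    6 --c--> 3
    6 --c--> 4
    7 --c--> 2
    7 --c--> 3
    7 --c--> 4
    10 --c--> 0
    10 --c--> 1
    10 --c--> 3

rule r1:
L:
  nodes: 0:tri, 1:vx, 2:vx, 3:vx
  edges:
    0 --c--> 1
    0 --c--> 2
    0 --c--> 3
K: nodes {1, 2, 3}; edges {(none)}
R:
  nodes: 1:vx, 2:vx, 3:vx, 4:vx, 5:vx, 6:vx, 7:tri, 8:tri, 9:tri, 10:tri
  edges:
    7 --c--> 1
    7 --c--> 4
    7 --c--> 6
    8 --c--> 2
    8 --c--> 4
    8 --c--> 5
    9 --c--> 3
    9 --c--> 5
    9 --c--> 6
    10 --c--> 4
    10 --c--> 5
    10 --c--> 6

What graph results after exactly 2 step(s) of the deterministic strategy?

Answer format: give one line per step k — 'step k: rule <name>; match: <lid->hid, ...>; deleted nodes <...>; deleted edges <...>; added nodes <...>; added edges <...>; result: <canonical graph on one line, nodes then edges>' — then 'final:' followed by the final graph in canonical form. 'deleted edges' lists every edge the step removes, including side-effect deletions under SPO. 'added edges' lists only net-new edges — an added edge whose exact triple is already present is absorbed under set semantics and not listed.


step 1: rule r1; match: 0->6, 1->1, 2->3, 3->4; deleted nodes 6; deleted edges (6,0,ck); (6,1,c); (6,3,c); (6,4,c); added nodes 11, 12, 13, 14, 15, 16, 17; added edges (14,1,c); (14,11,c); (14,13,c); (15,3,c); (15,11,c); (15,12,c); (16,4,c); (16,12,c); (16,13,c); (17,11,c); (17,12,c); (17,13,c); result: nodes: 0:vx, 1:vx, 2:vx, 3:vx, 4:vx, 7:tri, 10:tri, 11:vx, 12:vx, 13:vx, 14:tri, 15:tri, 16:tri, 17:tri edges: (7,2,c); (7,3,c); (7,4,c); (10,0,c); (10,1,c); (10,3,c); (14,1,c); (14,11,c); (14,13,c); (15,3,c); (15,11,c); (15,12,c); (16,4,c); (16,12,c); (16,13,c); (17,11,c); (17,12,c); (17,13,c)
step 2: rule r1; match: 0->7, 1->2, 2->3, 3->4; deleted nodes 7; deleted edges (7,2,c); (7,3,c); (7,4,c); added nodes 18, 19, 20, 21, 22, 23, 24; added edges (21,2,c); (21,18,c); (21,20,c); (22,3,c); (22,18,c); (22,19,c); (23,4,c); (23,19,c); (23,20,c); (24,18,c); (24,19,c); (24,20,c); result: nodes: 0:vx, 1:vx, 2:vx, 3:vx, 4:vx, 10:tri, 11:vx, 12:vx, 13:vx, 14:tri, 15:tri, 16:tri, 17:tri, 18:vx, 19:vx, 20:vx, 21:tri, 22:tri, 23:tri, 24:tri edges: (10,0,c); (10,1,c); (10,3,c); (14,1,c); (14,11,c); (14,13,c); (15,3,c); (15,11,c); (15,12,c); (16,4,c); (16,12,c); (16,13,c); (17,11,c); (17,12,c); (17,13,c); (21,2,c); (21,18,c); (21,20,c); (22,3,c); (22,18,c); (22,19,c); (23,4,c); (23,19,c); (23,20,c); (24,18,c); (24,19,c); (24,20,c)
final:
nodes: 0:vx, 1:vx, 2:vx, 3:vx, 4:vx, 10:tri, 11:vx, 12:vx, 13:vx, 14:tri, 15:tri, 16:tri, 17:tri, 18:vx, 19:vx, 20:vx, 21:tri, 22:tri, 23:tri, 24:tri
edges: (10,0,c); (10,1,c); (10,3,c); (14,1,c); (14,11,c); (14,13,c); (15,3,c); (15,11,c); (15,12,c); (16,4,c); (16,12,c); (16,13,c); (17,11,c); (17,12,c); (17,13,c); (21,2,c); (21,18,c); (21,20,c); (22,3,c); (22,18,c); (22,19,c); (23,4,c); (23,19,c); (23,20,c); (24,18,c); (24,19,c); (24,20,c)


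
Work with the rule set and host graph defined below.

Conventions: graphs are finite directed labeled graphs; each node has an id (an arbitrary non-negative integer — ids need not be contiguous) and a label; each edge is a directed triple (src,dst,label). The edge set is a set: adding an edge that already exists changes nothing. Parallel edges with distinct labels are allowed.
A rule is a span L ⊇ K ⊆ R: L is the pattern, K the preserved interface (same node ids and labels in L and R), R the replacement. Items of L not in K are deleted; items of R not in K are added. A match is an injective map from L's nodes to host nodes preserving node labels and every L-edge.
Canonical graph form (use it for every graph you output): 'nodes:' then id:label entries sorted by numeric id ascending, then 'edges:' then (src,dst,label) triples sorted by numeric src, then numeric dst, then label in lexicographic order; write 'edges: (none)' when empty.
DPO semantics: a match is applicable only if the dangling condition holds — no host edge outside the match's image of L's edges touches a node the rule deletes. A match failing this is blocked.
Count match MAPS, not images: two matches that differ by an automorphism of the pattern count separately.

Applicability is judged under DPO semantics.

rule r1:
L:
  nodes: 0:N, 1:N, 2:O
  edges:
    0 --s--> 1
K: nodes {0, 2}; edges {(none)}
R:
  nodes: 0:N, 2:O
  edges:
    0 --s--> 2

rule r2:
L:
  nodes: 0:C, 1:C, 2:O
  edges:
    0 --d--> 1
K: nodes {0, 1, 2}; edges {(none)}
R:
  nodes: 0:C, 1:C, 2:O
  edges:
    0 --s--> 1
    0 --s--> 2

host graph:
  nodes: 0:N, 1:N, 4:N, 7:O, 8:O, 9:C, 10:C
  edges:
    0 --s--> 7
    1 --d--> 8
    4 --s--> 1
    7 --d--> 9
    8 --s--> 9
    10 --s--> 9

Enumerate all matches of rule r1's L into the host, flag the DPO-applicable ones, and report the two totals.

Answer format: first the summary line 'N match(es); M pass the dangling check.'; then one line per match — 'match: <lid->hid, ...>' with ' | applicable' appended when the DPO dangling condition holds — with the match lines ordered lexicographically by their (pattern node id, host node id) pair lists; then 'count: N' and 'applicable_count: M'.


2 match(es); 0 pass the dangling check.
match: 0->4, 1->1, 2->7
match: 0->4, 1->1, 2->8
count: 2
applicable_count: 0


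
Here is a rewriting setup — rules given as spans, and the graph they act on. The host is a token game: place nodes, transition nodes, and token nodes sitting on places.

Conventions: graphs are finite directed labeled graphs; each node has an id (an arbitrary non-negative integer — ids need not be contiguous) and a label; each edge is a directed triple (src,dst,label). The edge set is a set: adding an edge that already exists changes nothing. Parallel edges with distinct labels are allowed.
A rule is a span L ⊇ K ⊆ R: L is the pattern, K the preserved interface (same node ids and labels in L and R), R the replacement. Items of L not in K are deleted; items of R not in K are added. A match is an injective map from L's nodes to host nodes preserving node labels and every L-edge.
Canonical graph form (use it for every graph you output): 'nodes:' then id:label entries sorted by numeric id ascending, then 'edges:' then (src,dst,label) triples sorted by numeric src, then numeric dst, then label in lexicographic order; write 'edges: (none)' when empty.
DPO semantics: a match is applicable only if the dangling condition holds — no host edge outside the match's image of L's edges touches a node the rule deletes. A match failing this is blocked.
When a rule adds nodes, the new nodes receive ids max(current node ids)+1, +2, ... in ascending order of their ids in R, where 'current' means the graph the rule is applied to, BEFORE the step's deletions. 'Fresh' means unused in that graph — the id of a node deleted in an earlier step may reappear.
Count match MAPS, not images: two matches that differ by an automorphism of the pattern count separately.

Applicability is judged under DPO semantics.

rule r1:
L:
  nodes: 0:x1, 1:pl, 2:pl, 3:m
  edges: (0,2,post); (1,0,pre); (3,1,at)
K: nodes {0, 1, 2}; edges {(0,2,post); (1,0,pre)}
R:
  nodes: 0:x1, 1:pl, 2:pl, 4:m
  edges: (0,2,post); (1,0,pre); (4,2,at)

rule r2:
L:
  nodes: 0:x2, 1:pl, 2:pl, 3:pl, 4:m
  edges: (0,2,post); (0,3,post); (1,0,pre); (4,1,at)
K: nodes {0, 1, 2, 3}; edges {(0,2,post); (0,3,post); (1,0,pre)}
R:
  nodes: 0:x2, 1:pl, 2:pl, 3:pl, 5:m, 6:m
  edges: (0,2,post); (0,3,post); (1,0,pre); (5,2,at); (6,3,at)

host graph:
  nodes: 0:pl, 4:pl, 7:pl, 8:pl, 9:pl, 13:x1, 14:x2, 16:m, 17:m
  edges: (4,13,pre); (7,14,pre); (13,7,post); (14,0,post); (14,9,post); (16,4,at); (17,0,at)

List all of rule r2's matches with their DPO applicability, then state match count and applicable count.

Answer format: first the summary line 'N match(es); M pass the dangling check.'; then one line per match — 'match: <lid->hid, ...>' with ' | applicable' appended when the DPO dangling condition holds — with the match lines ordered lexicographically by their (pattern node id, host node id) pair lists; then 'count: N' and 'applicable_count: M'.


0 match(es); 0 pass the dangling check.
count: 0
applicable_count: 0
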